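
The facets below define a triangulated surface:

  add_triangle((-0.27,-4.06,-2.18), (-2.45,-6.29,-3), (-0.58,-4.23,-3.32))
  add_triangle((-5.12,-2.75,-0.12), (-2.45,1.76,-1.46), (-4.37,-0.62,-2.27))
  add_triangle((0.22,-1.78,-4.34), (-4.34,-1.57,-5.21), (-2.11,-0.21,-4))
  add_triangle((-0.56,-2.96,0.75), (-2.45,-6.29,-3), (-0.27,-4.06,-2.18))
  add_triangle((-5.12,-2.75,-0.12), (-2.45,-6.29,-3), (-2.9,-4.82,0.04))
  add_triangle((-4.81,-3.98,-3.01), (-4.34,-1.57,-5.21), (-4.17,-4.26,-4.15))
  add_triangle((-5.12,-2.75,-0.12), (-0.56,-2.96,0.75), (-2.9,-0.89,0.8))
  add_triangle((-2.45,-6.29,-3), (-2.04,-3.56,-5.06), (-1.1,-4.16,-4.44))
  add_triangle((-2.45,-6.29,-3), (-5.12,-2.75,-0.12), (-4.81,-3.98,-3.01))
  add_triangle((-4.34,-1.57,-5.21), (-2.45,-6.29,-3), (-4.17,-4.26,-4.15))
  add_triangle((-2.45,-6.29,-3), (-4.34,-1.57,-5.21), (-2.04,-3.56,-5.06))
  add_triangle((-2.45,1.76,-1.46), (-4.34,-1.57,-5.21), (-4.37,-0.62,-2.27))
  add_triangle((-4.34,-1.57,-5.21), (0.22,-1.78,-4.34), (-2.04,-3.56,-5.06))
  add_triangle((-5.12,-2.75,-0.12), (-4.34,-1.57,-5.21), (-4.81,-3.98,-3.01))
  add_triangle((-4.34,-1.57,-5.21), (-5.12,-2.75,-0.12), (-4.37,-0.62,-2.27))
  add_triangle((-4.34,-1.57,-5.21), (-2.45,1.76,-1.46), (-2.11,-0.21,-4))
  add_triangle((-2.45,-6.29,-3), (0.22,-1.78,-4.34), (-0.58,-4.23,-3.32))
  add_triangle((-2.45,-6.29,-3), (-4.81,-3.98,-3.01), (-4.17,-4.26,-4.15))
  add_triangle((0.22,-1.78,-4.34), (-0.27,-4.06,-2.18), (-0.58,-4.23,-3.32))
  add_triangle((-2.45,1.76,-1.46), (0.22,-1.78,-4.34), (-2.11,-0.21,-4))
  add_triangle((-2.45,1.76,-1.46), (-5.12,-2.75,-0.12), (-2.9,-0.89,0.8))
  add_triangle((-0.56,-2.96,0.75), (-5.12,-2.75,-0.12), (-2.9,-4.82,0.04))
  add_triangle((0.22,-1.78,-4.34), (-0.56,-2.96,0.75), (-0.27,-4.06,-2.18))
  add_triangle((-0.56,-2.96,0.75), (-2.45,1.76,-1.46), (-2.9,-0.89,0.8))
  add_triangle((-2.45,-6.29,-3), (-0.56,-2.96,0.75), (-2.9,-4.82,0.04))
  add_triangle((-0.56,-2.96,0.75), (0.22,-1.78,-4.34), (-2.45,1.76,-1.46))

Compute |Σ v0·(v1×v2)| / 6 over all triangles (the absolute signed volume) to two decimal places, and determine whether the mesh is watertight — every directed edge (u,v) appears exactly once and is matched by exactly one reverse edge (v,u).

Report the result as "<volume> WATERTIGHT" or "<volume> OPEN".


Per-triangle v0·(v1×v2)/6:
  t1: +1.5180
  t2: +3.6222
  t3: +3.8159
  t4: +3.1234
  t5: +8.6501
  t6: +4.1147
  t7: +2.4043
  t8: +3.5161
  t9: +8.7910
  t10: +3.4627
  t11: +10.0856
  t12: +4.6671
  t13: +5.8861
  t14: +7.9690
  t15: +6.1211
  t16: +3.4009
  t17: +2.6601
  t18: +4.3124
  t19: +0.9241
  t20: +1.3343
  t21: +3.0773
  t22: +1.8795
  t23: -0.2960
  t24: -2.1553
  t25: +3.7713
  t26: -6.8563
Σ = +89.7998 → |volume| = 89.80

Directed edges: 78 total; 4 unmatched, e.g. (-2.04,-3.56,-5.06)→(-1.1,-4.16,-4.44) → open.

89.80 OPEN


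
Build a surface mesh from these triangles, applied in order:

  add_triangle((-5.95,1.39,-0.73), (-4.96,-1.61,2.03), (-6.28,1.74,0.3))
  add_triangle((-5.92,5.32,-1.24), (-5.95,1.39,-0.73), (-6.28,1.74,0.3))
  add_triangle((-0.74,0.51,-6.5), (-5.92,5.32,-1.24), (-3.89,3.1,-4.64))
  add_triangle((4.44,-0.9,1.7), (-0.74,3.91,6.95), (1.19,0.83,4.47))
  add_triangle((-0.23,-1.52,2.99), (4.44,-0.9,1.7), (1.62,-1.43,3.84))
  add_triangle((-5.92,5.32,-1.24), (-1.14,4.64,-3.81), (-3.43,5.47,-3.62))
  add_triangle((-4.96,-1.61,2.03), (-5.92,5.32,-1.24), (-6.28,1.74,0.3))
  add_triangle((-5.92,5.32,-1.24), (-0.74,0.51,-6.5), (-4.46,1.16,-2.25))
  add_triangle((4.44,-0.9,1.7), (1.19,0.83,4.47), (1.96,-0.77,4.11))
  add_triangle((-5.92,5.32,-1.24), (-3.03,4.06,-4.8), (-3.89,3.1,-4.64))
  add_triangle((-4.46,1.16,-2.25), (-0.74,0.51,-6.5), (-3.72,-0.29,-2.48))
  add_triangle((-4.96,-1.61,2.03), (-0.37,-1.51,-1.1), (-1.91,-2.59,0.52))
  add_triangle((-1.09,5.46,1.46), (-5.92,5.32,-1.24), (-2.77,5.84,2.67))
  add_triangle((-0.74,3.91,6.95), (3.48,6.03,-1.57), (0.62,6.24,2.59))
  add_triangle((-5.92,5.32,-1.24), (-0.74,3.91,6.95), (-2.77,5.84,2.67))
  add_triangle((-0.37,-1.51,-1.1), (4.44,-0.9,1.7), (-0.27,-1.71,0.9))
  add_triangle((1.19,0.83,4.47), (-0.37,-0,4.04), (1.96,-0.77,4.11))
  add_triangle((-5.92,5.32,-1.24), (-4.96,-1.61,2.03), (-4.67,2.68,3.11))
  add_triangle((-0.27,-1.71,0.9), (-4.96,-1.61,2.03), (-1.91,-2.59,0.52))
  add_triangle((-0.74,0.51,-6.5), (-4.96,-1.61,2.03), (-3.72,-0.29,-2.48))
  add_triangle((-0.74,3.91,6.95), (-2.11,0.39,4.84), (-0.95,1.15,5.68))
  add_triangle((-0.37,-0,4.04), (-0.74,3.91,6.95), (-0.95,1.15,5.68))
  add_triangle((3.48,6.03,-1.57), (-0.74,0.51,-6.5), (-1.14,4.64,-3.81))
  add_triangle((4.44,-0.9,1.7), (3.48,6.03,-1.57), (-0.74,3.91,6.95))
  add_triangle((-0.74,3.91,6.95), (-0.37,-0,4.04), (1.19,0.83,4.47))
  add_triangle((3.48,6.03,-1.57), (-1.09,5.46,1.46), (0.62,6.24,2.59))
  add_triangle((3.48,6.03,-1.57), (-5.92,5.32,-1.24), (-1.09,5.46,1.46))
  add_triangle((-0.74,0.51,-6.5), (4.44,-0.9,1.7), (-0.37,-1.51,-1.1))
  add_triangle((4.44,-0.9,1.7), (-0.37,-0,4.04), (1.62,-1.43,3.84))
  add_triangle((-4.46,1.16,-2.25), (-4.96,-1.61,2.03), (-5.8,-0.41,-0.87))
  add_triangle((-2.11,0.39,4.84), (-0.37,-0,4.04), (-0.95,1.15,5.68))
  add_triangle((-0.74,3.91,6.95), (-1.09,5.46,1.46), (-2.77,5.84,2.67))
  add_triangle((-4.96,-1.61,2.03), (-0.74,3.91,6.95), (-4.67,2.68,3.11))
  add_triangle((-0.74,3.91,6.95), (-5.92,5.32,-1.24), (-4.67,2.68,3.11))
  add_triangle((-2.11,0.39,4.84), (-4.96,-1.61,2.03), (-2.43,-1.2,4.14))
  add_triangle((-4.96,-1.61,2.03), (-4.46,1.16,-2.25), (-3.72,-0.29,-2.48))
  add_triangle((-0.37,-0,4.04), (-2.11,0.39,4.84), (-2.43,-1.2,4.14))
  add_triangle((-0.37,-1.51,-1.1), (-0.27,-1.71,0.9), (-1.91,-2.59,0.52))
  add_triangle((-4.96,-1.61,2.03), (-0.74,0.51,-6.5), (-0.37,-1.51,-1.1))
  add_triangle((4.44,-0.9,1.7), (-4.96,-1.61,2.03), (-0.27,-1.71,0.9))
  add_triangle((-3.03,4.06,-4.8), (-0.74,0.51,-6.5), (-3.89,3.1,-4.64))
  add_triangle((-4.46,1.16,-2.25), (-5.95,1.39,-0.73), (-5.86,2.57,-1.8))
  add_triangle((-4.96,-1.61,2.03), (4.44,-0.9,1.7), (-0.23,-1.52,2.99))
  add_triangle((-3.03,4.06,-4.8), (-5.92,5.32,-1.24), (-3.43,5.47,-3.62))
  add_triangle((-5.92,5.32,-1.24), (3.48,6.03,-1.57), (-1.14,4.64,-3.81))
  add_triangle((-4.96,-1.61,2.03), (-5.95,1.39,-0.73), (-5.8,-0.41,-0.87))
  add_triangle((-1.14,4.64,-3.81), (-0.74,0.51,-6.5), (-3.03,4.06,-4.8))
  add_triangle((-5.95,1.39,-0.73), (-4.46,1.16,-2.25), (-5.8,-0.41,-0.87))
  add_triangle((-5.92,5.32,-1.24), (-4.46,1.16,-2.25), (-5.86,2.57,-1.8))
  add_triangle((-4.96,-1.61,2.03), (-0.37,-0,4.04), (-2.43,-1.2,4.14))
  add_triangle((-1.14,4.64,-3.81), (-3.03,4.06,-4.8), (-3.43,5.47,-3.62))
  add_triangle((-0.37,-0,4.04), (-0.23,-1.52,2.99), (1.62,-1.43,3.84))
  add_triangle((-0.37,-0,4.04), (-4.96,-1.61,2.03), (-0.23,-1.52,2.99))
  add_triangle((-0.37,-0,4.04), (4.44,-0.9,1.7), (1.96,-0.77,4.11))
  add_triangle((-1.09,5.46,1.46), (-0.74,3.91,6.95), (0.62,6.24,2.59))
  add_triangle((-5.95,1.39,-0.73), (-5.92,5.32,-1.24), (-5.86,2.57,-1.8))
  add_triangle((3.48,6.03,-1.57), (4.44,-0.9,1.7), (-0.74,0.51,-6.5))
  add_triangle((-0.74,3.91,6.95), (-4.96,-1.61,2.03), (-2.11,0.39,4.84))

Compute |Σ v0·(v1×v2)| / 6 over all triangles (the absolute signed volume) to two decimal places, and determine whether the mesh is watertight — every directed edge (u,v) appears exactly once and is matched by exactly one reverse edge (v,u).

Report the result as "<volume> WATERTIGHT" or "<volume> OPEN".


Per-triangle v0·(v1×v2)/6:
  t1: +3.6533
  t2: +4.3184
  t3: -1.8925
  t4: +5.4357
  t5: +1.2234
  t6: +1.9377
  t7: +2.1494
  t8: +17.6282
  t9: +3.7703
  t10: +6.6729
  t11: +5.8694
  t12: +1.7373
  t13: +8.7866
  t14: +11.1805
  t15: +13.0833
  t16: +2.4284
  t17: +2.1350
  t18: +19.8809
  t19: +1.6367
  t20: +2.6775
  t21: +2.8455
  t22: +1.0514
  t23: +21.7257
  t24: +44.1281
  t25: +4.2686
  t26: +9.3305
  t27: +25.4171
  t28: +7.5468
  t29: +3.2302
  t30: -2.0313
  t31: +1.1777
  t32: +8.6601
  t33: +18.9436
  t34: +23.7216
  t35: +4.1468
  t36: +5.5372
  t37: +1.8853
  t38: +0.7789
  t39: +8.5925
  t40: +3.1891
  t41: +6.0535
  t42: +1.9015
  t43: +1.4023
  t44: +5.9848
  t45: +24.0656
  t46: +5.0530
  t47: +8.8615
  t48: +2.9989
  t49: +1.8913
  t50: -1.6342
  t51: +3.7353
  t52: +1.9757
  t53: +4.9336
  t54: -0.9668
  t55: +9.9906
  t56: +3.6088
  t57: +30.2119
  t58: +7.7359
Σ = +426.2610 → |volume| = 426.26

Directed edges: 174 total, each appears once with its reverse present → watertight.

426.26 WATERTIGHT


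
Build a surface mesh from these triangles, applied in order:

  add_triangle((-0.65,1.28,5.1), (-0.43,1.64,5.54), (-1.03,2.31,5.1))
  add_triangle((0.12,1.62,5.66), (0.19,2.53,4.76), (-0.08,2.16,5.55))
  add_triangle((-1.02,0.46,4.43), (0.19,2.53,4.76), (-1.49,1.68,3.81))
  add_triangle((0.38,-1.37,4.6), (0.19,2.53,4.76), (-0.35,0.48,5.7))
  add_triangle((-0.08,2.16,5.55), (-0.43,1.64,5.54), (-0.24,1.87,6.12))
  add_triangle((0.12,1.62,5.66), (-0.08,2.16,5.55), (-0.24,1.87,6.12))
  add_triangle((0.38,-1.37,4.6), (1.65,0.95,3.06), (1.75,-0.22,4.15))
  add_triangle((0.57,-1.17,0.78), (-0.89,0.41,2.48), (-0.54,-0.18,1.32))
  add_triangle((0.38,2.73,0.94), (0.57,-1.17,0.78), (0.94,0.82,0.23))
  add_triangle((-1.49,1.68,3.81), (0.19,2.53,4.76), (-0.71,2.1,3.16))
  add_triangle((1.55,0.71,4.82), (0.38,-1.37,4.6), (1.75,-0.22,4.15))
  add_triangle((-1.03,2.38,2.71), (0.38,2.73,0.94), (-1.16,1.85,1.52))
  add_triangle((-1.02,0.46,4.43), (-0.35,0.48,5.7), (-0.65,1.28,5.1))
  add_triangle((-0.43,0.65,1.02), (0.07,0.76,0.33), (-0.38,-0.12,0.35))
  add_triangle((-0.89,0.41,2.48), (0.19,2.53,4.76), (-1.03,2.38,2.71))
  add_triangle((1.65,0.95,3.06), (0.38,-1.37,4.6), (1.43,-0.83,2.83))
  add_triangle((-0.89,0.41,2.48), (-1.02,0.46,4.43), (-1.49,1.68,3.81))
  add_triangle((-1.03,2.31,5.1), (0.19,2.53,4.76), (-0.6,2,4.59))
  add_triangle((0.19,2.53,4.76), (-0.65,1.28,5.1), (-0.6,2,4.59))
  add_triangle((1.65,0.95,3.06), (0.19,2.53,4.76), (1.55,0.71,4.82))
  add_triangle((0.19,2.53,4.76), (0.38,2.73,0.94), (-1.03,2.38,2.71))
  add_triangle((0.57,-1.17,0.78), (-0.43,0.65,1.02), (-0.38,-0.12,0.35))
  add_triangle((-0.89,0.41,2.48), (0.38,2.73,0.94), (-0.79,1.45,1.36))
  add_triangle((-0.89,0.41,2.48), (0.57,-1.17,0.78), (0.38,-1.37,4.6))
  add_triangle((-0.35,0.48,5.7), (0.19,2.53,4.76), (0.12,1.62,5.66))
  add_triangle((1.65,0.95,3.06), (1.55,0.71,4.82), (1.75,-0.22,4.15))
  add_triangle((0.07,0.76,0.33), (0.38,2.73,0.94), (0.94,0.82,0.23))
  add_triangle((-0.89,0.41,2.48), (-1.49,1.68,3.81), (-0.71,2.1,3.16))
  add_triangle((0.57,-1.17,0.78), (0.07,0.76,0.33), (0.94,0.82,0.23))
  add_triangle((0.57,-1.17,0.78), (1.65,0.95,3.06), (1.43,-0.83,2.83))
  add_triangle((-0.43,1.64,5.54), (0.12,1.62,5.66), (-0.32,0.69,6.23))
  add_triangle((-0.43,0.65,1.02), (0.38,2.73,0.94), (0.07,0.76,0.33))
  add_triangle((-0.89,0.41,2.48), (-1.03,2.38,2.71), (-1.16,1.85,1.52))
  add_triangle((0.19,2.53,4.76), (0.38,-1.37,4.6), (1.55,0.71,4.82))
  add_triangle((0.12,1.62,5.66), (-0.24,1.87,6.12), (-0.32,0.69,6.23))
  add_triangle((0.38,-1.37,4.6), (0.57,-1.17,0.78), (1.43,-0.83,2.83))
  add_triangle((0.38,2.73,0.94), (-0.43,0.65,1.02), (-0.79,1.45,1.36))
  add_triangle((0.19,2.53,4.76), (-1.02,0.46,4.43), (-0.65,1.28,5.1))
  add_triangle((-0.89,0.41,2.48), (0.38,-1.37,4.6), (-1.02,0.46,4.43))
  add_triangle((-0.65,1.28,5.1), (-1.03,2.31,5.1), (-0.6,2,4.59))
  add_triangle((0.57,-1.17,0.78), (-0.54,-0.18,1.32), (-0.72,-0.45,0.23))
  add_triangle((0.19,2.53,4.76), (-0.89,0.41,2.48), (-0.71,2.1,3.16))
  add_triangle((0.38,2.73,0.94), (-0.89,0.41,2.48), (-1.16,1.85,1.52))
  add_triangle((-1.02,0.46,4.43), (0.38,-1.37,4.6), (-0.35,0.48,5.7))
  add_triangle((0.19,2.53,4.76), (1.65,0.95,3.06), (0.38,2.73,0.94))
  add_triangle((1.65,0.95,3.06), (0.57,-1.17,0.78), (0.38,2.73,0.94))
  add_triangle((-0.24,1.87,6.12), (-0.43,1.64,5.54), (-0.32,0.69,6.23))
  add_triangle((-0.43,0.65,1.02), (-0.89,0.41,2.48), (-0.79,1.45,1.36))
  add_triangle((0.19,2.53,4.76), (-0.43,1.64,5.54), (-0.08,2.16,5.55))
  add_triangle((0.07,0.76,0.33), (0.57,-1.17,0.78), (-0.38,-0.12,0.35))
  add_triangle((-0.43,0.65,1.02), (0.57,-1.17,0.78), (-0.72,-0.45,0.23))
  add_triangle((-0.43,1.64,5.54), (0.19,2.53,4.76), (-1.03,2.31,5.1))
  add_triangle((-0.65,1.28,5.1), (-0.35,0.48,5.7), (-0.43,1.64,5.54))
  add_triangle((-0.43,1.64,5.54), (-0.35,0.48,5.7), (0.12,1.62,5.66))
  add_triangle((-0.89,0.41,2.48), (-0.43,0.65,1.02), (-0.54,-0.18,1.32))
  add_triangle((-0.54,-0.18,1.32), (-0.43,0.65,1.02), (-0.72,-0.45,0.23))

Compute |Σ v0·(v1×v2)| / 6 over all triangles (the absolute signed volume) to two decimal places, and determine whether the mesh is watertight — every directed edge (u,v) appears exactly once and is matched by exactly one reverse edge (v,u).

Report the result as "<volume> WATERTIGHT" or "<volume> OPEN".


Per-triangle v0·(v1×v2)/6:
  t1: +0.3223
  t2: +0.2657
  t3: +2.1405
  t4: +2.1451
  t5: +0.0933
  t6: +0.1773
  t7: -0.9198
  t8: +0.1755
  t9: +0.4619
  t10: +0.7766
  t11: +1.4175
  t12: +0.6724
  t13: +0.5765
  t14: +0.0095
  t15: +1.5572
  t16: +1.6933
  t17: +0.2335
  t18: -0.1813
  t19: -0.5913
  t20: +1.5161
  t21: +2.2692
  t22: +0.1183
  t23: +0.6846
  t24: +0.3419
  t25: -0.4218
  t26: +0.6114
  t27: -0.0248
  t28: -0.2641
  t29: -0.1519
  t30: +0.1993
  t31: -0.5877
  t32: -0.0032
  t33: +0.4528
  t34: +3.8203
  t35: +0.4318
  t36: +0.8649
  t37: -0.1555
  t38: +0.0755
  t39: +0.2731
  t40: -0.2608
  t41: +0.2283
  t42: -0.9323
  t43: -1.1280
  t44: +1.1940
  t45: +2.8872
  t46: +0.0944
  t47: +0.2593
  t48: -0.0277
  t49: +0.0960
  t50: -0.0947
  t51: -0.2677
  t52: +1.0697
  t53: +0.3029
  t54: +0.6188
  t55: +0.0237
  t56: +0.1098
Σ = +25.2492 → |volume| = 25.25

Directed edges: 168 total, each appears once with its reverse present → watertight.

25.25 WATERTIGHT


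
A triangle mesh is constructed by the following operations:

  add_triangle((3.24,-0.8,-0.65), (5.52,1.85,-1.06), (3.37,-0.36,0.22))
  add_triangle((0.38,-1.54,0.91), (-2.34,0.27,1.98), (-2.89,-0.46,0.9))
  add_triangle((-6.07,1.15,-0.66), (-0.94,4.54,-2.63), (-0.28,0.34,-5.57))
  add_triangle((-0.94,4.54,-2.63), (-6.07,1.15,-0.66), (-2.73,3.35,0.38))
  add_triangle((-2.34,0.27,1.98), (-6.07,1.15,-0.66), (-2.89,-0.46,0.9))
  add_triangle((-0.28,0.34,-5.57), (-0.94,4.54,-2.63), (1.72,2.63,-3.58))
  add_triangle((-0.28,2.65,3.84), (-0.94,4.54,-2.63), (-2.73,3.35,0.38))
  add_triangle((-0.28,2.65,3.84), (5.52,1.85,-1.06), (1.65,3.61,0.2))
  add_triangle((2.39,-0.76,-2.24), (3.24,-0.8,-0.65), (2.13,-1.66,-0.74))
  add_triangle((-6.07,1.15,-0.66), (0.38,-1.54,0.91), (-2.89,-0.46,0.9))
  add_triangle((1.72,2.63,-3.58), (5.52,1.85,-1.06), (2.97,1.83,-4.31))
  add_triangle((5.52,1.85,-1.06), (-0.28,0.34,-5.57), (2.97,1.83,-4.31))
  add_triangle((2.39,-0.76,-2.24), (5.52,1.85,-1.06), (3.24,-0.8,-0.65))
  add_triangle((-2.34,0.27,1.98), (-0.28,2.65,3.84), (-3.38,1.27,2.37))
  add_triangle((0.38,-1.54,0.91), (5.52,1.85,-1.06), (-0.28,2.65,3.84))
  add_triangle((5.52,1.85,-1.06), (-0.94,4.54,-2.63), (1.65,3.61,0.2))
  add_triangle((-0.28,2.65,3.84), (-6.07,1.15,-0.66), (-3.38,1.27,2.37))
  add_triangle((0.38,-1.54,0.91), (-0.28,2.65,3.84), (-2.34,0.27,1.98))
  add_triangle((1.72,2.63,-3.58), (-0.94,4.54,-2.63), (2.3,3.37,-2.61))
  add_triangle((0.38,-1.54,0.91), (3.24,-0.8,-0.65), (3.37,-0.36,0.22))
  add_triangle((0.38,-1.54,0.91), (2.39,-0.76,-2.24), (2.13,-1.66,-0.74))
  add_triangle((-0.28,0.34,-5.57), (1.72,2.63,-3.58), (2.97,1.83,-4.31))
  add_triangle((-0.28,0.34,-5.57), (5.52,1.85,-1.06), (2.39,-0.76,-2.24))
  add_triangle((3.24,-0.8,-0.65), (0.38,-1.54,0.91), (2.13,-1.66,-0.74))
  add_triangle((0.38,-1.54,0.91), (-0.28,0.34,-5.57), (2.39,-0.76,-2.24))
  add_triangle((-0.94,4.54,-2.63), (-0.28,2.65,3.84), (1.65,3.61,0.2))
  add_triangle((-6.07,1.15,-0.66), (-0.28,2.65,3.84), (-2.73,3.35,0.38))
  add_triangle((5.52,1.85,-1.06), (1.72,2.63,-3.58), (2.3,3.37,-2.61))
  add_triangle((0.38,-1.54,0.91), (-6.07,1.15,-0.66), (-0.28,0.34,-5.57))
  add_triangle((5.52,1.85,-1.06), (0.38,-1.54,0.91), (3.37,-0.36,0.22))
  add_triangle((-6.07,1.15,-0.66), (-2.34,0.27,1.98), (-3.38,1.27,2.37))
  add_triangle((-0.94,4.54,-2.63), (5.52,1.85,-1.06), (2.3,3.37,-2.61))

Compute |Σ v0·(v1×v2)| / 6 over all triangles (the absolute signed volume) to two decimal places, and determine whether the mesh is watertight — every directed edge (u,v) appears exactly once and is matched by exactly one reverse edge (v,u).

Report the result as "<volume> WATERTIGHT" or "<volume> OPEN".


164.21 WATERTIGHT

Per-triangle v0·(v1×v2)/6:
  t1: +1.5426
  t2: +1.2828
  t3: +23.7111
  t4: +10.2310
  t5: +2.0646
  t6: +9.5329
  t7: +8.7541
  t8: +9.3439
  t9: +1.0495
  t10: +0.9179
  t11: +4.5700
  t12: +2.8256
  t13: +3.0502
  t14: +1.7368
  t15: +8.2893
  t16: +10.2130
  t17: +4.7267
  t18: +3.3597
  t19: +3.5376
  t20: +0.9512
  t21: +0.2146
  t22: +4.3701
  t23: +8.7873
  t24: +0.8482
  t25: +3.1705
  t26: +9.2850
  t27: +9.3138
  t28: +3.6743
  t29: +7.9748
  t30: +0.0168
  t31: +1.9033
  t32: +2.9646
Σ = +164.2135 → |volume| = 164.21

Directed edges: 96 total, each appears once with its reverse present → watertight.


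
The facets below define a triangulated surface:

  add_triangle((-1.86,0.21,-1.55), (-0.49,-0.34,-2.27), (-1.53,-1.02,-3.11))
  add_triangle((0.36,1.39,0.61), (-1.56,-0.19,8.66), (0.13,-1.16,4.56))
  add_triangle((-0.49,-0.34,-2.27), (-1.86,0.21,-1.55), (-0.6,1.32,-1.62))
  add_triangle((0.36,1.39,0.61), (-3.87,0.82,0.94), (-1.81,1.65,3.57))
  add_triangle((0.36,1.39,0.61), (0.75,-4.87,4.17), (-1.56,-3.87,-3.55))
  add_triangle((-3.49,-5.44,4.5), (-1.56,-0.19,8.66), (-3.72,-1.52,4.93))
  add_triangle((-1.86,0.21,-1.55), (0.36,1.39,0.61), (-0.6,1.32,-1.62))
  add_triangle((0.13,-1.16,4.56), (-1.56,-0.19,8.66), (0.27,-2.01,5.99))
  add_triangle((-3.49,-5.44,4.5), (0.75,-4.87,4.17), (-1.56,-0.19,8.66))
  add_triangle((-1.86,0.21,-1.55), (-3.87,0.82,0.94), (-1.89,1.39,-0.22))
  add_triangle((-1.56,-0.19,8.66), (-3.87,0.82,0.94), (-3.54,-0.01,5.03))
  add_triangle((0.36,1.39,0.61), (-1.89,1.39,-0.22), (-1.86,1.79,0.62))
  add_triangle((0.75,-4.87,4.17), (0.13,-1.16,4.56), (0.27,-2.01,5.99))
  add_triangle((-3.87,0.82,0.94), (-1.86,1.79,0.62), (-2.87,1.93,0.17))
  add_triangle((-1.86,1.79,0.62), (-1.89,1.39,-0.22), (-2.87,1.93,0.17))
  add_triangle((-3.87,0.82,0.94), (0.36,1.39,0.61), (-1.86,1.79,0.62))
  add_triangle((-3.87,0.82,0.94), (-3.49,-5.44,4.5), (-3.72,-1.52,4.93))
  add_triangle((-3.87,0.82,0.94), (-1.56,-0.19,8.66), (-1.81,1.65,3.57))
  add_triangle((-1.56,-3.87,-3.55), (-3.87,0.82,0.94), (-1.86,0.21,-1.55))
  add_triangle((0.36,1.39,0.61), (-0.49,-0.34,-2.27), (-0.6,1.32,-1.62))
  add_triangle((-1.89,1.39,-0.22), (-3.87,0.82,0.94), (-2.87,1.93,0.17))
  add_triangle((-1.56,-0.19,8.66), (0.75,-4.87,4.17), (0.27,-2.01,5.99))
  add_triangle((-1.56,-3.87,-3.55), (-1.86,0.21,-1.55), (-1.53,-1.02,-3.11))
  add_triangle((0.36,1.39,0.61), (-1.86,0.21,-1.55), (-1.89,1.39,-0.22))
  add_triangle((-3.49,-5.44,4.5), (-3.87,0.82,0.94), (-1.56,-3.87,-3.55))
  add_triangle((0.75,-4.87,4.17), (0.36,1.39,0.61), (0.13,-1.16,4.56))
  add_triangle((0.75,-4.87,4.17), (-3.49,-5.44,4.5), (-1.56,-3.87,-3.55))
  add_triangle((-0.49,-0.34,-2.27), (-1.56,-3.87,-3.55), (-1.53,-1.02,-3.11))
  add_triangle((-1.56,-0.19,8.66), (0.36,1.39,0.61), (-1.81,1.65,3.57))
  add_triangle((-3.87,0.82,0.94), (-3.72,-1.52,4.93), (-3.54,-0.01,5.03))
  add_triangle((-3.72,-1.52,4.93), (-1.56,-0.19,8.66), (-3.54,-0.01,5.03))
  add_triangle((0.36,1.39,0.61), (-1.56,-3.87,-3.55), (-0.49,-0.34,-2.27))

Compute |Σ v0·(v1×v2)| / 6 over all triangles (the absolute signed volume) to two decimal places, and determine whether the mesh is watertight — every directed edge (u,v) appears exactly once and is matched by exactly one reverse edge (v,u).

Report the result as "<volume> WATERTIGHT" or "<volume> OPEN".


156.05 WATERTIGHT

Per-triangle v0·(v1×v2)/6:
  t1: +0.4635
  t2: +2.6460
  t3: +0.8600
  t4: +2.3908
  t5: +0.0479
  t6: +16.3720
  t7: +0.6171
  t8: +0.5159
  t9: +30.0525
  t10: +1.3583
  t11: +2.6597
  t12: +0.3605
  t13: -0.0541
  t14: +0.6180
  t15: +0.1146
  t16: +0.4689
  t17: +10.6109
  t18: +7.8157
  t19: +4.9570
  t20: +0.2580
  t21: +0.2426
  t22: +5.2339
  t23: +1.4697
  t24: +0.4879
  t25: +25.5551
  t26: +1.7330
  t27: +23.8337
  t28: +0.9181
  t29: +3.5358
  t30: +4.2346
  t31: +5.7774
  t32: -0.1016
Σ = +156.0533 → |volume| = 156.05

Directed edges: 96 total, each appears once with its reverse present → watertight.


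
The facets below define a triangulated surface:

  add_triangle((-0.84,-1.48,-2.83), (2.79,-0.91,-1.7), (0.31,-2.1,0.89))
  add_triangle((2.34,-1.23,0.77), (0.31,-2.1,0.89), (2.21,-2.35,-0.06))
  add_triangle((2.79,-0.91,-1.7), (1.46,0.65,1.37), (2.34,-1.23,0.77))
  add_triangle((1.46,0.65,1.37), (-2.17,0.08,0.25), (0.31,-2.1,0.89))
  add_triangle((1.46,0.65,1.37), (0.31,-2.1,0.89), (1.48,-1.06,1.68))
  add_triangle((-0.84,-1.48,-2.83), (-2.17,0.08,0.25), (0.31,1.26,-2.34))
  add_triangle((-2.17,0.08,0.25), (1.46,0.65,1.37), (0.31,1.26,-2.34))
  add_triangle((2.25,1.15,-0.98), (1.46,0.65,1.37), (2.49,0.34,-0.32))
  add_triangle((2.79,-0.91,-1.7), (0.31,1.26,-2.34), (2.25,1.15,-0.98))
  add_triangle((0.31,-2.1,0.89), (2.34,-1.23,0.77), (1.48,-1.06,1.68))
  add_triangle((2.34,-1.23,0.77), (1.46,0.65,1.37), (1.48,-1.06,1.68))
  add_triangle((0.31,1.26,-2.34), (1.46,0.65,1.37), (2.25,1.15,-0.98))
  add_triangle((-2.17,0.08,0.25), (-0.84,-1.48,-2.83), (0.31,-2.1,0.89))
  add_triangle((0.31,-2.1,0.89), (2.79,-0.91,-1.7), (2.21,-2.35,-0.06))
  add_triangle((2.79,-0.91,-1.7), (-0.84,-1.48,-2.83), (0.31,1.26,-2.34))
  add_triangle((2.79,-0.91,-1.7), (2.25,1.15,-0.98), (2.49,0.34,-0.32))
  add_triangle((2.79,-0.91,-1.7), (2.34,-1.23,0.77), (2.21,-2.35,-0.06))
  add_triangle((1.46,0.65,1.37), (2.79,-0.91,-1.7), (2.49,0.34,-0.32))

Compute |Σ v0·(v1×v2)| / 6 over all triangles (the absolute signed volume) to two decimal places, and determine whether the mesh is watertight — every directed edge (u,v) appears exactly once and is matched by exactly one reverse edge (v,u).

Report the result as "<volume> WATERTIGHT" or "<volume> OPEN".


Per-triangle v0·(v1×v2)/6:
  t1: +3.9861
  t2: +0.9599
  t3: +1.6404
  t4: +1.3975
  t5: +0.0920
  t6: +2.6050
  t7: +1.2939
  t8: +0.6740
  t9: +2.1318
  t10: +0.8146
  t11: +0.7573
  t12: +0.7490
  t13: +2.7167
  t14: +0.3785
  t15: +3.8695
  t16: +0.8393
  t17: +1.3842
  t18: +0.5836
Σ = +26.8735 → |volume| = 26.87

Directed edges: 54 total, each appears once with its reverse present → watertight.

26.87 WATERTIGHT


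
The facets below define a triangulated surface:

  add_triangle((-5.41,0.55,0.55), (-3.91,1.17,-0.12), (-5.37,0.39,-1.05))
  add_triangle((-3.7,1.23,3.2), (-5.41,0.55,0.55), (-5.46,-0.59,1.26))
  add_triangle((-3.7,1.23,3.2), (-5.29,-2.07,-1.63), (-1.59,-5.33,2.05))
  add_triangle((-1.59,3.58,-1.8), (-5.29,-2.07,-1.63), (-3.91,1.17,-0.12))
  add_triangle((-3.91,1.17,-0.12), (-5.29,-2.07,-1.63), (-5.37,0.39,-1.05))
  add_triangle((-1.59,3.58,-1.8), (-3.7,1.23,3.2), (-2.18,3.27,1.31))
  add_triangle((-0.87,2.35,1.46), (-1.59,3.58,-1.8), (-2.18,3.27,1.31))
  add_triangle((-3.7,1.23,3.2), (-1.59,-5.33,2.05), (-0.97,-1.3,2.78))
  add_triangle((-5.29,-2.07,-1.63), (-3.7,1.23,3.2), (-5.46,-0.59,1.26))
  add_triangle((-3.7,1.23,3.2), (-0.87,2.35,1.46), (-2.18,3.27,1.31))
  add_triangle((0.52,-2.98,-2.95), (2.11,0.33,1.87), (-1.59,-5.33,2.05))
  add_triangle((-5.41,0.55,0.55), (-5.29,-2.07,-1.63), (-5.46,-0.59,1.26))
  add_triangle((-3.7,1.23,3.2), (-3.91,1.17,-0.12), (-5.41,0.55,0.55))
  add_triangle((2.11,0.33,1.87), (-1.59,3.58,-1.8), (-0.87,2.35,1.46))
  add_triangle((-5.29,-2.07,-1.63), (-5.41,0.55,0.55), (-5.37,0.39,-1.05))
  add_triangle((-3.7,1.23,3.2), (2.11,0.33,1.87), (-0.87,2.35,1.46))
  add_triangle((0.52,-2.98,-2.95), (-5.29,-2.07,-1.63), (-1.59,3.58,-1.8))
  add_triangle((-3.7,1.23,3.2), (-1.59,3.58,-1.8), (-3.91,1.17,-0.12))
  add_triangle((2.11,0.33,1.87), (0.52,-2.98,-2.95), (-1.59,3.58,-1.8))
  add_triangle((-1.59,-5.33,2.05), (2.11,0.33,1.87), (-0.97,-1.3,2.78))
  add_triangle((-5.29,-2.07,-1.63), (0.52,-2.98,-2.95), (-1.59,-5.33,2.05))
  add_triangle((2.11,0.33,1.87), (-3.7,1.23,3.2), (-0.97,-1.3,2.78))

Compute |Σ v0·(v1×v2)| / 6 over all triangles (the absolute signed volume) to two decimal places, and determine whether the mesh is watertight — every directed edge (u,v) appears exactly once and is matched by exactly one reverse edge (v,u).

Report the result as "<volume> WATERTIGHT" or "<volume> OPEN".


131.61 WATERTIGHT

Per-triangle v0·(v1×v2)/6:
  t1: +1.1844
  t2: +3.4583
  t3: +24.0111
  t4: +7.1377
  t5: -0.9434
  t6: +3.9009
  t7: +1.4531
  t8: +6.3375
  t9: -1.0291
  t10: +1.8418
  t11: +9.8190
  t12: +3.8957
  t13: +2.3653
  t14: +3.3456
  t15: +3.4478
  t16: +4.2454
  t17: +15.2002
  t18: +6.8432
  t19: +5.0132
  t20: +5.1070
  t21: +20.0387
  t22: +4.9314
Σ = +131.6051 → |volume| = 131.61

Directed edges: 66 total, each appears once with its reverse present → watertight.


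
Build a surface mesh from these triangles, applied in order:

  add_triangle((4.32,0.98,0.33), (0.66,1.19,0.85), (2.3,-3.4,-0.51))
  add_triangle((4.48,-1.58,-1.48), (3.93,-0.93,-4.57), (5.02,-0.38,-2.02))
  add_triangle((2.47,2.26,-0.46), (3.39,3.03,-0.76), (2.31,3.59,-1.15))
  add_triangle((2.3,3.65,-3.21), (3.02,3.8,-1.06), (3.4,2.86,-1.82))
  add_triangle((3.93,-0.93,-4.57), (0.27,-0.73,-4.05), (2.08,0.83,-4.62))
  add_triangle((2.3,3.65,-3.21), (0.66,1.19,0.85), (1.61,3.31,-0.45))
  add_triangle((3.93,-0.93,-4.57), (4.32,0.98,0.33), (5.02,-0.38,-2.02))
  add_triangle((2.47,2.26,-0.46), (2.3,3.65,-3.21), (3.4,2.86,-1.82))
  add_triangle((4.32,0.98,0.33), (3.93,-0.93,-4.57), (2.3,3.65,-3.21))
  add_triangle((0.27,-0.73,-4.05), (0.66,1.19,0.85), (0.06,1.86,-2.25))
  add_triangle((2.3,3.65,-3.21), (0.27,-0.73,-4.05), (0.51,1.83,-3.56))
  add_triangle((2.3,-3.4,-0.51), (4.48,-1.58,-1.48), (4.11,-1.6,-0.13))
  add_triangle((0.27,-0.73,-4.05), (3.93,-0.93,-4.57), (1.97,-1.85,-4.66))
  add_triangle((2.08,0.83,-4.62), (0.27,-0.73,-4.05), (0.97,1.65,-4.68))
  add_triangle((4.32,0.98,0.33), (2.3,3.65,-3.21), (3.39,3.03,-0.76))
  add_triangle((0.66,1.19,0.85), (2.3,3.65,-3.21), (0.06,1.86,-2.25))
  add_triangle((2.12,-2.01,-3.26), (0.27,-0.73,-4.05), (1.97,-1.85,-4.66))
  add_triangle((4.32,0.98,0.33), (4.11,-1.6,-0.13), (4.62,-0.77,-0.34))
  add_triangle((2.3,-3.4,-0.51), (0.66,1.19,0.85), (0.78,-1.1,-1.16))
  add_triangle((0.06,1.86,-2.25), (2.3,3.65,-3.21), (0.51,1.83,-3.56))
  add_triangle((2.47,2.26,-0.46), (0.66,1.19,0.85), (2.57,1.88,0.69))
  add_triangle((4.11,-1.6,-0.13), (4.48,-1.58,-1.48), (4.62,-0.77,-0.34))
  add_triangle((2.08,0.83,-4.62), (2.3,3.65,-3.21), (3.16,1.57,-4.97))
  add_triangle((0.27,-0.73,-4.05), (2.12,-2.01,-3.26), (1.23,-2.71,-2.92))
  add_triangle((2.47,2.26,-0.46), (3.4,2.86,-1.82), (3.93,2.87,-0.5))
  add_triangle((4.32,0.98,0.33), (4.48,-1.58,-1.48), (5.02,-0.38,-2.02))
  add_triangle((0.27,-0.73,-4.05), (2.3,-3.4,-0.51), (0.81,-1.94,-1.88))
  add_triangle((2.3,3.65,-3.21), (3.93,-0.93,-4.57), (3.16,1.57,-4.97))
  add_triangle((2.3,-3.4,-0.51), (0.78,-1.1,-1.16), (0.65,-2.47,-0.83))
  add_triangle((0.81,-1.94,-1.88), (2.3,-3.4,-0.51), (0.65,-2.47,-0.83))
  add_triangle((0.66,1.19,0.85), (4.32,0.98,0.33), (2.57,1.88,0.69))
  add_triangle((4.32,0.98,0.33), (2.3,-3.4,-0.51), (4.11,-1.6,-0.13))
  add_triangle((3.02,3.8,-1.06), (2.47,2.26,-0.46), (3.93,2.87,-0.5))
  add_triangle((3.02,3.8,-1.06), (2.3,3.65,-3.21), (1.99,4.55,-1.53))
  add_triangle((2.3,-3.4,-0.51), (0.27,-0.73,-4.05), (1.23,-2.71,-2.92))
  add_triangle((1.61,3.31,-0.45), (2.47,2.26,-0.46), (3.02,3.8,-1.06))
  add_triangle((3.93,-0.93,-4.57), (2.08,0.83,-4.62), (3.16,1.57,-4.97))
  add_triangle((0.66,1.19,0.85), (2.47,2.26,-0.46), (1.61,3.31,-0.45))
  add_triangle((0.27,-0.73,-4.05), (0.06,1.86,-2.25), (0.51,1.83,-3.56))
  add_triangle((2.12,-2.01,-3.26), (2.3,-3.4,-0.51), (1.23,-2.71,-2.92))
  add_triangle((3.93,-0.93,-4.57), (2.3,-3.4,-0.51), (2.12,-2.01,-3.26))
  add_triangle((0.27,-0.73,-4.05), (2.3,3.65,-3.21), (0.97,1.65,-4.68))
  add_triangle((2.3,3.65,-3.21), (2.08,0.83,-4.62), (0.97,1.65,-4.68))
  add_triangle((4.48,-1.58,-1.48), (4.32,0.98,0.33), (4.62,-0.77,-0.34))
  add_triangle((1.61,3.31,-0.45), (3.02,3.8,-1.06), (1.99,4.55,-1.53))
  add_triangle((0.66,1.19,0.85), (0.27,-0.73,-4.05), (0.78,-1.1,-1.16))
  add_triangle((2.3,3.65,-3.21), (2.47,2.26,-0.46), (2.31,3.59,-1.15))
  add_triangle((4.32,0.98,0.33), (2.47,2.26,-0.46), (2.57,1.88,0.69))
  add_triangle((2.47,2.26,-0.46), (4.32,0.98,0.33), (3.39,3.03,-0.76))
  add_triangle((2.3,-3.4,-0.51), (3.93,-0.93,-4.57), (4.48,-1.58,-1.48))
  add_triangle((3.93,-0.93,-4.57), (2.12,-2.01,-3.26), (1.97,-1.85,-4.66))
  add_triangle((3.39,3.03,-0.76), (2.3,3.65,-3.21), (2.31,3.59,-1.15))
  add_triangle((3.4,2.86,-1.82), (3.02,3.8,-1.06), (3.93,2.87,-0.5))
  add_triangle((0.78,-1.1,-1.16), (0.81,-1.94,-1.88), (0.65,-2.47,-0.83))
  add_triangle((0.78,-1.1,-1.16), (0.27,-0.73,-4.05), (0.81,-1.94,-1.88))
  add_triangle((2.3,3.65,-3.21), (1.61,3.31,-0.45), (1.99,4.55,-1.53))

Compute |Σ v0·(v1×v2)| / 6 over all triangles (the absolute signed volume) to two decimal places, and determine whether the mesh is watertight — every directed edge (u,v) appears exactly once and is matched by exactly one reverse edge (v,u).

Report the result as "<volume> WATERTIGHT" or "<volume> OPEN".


Per-triangle v0·(v1×v2)/6:
  t1: +1.7442
  t2: +3.2735
  t3: +0.0995
  t4: +1.9535
  t5: +4.1960
  t6: -0.4144
  t7: +2.1736
  t8: -1.0424
  t9: +15.4097
  t10: -1.1589
  t11: +2.7020
  t12: +2.3452
  t13: +2.3527
  t14: +2.2440
  t15: +3.2165
  t16: +1.3166
  t17: +0.2959
  t18: +0.6823
  t19: -0.8397
  t20: +1.0793
  t21: +0.4708
  t22: +0.9211
  t23: +1.7372
  t24: +1.8105
  t25: -0.3786
  t26: +2.5002
  t27: +0.9202
  t28: +2.7459
  t29: -0.5850
  t30: +0.7884
  t31: +0.3769
  t32: +0.0034
  t33: +0.0497
  t34: +2.1580
  t35: -1.0282
  t36: +0.3122
  t37: +2.2200
  t38: +0.7719
  t39: +0.5671
  t40: +2.0942
  t41: +3.6251
  t42: -1.6329
  t43: +3.2233
  t44: +1.0900
  t45: +0.6560
  t46: -0.9227
  t47: -1.2327
  t48: +1.2099
  t49: +0.1910
  t50: +6.2391
  t51: +1.6203
  t52: +1.7526
  t53: +1.2822
  t54: -0.1506
  t55: -0.3477
  t56: -0.5978
Σ = +76.0900 → |volume| = 76.09

Directed edges: 168 total, each appears once with its reverse present → watertight.

76.09 WATERTIGHT


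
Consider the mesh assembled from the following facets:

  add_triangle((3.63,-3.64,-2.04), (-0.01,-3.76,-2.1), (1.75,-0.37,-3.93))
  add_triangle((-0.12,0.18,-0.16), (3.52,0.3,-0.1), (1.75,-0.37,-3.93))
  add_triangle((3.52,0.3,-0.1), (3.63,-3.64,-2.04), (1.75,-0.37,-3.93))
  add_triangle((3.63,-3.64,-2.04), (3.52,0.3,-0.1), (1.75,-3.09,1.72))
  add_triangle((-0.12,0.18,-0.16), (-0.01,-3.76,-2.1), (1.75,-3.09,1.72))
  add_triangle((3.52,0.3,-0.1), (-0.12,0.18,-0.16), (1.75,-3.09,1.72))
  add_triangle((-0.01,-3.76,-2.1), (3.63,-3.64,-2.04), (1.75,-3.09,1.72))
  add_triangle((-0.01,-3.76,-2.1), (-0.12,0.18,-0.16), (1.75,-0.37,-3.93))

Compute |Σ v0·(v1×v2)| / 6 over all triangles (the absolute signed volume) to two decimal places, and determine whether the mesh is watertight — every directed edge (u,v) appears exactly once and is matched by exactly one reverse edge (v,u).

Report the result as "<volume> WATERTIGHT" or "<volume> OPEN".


Per-triangle v0·(v1×v2)/6:
  t1: +8.4848
  t2: +0.4828
  t3: +8.4006
  t4: +7.7810
  t5: -0.0269
  t6: -0.1130
  t7: +7.8671
  t8: +0.5670
Σ = +33.4434 → |volume| = 33.44

Directed edges: 24 total, each appears once with its reverse present → watertight.

33.44 WATERTIGHT


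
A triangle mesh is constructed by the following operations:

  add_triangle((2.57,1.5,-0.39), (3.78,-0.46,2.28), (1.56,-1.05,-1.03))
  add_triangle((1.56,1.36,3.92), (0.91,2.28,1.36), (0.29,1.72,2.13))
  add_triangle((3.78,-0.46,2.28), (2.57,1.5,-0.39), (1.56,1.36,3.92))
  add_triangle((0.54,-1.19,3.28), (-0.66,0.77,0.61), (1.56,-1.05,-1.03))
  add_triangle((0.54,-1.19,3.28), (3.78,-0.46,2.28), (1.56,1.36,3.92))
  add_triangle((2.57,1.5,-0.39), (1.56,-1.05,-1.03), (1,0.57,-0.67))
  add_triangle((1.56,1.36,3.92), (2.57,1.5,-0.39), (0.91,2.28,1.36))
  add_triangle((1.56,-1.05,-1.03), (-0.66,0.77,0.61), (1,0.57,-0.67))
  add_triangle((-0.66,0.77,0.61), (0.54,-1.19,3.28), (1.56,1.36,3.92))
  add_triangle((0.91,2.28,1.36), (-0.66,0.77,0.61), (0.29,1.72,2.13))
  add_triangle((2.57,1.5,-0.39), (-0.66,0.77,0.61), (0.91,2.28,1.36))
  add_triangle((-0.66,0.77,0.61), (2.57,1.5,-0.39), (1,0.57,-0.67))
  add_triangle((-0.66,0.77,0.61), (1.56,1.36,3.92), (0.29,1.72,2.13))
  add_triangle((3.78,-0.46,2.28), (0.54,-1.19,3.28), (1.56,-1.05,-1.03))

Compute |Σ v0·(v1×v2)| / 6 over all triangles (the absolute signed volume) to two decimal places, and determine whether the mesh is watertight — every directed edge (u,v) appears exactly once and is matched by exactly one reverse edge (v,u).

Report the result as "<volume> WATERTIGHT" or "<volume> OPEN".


23.36 WATERTIGHT

Per-triangle v0·(v1×v2)/6:
  t1: +3.3023
  t2: +0.8951
  t3: +5.2965
  t4: -0.3455
  t5: +4.9946
  t6: +0.4306
  t7: +2.8254
  t8: -0.0571
  t9: +1.6522
  t10: +0.3831
  t11: +0.3594
  t12: +0.2535
  t13: +0.3752
  t14: +2.9970
Σ = +23.3622 → |volume| = 23.36

Directed edges: 42 total, each appears once with its reverse present → watertight.


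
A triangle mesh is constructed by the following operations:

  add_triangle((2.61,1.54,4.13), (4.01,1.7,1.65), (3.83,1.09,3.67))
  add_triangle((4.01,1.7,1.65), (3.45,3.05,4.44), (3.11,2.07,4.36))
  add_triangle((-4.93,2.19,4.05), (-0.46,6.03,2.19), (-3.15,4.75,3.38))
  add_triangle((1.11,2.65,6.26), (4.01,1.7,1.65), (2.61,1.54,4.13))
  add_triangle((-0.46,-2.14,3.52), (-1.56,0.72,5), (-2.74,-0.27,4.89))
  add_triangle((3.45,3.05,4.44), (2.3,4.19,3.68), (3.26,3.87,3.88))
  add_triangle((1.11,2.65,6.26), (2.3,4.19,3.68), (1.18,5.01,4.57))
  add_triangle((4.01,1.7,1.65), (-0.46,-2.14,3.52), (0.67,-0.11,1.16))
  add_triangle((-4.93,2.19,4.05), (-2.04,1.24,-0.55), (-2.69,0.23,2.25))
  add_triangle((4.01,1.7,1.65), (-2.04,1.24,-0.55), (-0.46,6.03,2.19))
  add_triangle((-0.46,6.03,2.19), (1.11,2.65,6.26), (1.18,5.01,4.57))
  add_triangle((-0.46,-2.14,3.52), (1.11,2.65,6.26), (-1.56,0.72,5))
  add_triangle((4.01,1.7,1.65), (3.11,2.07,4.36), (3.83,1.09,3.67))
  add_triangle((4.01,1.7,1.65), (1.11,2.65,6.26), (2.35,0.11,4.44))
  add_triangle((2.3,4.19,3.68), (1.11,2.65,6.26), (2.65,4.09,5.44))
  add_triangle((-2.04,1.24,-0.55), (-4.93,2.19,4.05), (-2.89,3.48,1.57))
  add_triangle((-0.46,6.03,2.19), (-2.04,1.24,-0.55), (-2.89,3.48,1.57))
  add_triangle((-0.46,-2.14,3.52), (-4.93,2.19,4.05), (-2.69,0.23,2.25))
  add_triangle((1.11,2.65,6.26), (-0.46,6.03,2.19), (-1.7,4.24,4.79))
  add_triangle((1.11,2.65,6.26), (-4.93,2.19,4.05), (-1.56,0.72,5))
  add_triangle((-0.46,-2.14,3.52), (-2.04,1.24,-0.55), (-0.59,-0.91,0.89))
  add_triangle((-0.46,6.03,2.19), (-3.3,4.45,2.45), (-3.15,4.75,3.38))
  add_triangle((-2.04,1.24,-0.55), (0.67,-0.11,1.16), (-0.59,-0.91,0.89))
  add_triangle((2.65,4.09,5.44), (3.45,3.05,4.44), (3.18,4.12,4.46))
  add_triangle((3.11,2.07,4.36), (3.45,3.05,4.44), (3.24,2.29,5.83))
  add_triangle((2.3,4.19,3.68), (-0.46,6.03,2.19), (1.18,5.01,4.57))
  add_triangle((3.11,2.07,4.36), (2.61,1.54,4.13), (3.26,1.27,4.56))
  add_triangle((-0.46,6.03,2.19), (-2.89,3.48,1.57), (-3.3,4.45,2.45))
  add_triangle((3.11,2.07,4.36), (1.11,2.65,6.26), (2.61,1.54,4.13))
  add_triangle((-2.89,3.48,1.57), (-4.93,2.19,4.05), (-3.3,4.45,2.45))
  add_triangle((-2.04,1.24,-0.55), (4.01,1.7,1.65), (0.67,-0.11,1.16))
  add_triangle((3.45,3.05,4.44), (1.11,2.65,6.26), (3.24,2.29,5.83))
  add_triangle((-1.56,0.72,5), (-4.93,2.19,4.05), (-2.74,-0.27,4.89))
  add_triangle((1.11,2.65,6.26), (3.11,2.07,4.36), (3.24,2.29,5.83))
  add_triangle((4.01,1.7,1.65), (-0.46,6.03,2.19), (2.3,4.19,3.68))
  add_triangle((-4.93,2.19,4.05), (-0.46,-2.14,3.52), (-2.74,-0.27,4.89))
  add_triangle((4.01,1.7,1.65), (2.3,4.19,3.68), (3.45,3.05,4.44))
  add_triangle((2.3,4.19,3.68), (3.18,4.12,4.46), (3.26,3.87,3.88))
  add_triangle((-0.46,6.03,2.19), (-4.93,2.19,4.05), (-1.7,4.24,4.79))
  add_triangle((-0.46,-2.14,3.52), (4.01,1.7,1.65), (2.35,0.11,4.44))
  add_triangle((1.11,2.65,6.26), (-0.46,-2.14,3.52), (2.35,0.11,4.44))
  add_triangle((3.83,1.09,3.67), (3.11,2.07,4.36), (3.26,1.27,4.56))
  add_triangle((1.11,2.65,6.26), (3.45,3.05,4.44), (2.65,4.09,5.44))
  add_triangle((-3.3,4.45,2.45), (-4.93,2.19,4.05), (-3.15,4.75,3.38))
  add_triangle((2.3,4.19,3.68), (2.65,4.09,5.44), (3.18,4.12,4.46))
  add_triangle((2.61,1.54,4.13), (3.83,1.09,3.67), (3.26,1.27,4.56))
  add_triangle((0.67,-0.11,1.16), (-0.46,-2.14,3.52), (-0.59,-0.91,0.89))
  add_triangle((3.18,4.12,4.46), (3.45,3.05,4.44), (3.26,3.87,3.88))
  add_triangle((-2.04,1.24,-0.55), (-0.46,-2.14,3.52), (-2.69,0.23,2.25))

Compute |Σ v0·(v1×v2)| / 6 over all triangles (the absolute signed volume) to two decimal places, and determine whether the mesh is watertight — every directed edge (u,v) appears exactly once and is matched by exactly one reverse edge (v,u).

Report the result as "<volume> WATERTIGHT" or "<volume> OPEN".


Per-triangle v0·(v1×v2)/6:
  t1: -1.6968
  t2: +1.7509
  t3: +1.1966
  t4: -2.7700
  t5: +3.1966
  t6: -0.8002
  t7: +4.2710
  t8: -0.1727
  t9: +1.7538
  t10: +2.1430
  t11: +4.6901
  t12: +7.6864
  t13: +2.1505
  t14: +8.4961
  t15: +1.5567
  t16: +3.7961
  t17: +3.2371
  t18: +2.4139
  t19: +11.6148
  t20: +9.4440
  t21: +0.7088
  t22: +2.5878
  t23: -0.5285
  t24: +1.1581
  t25: +0.5305
  t26: +3.8527
  t27: +0.2207
  t28: +1.2885
  t29: +0.9474
  t30: +1.5008
  t31: -1.3202
  t32: +3.1886
  t33: +4.6024
  t34: -0.9503
  t35: +6.2607
  t36: +1.2441
  t37: +3.5897
  t38: +0.3588
  t39: +11.0549
  t40: +2.3175
  t41: +7.9202
  t42: +0.7848
  t43: +2.9067
  t44: +2.6610
  t45: +0.9472
  t46: -0.3750
  t47: +0.0124
  t48: +0.4462
  t49: +0.7068
Σ = +122.5812 → |volume| = 122.58

Directed edges: 147 total; 3 unmatched, e.g. (-1.7,4.24,4.79)→(1.11,2.65,6.26) → open.

122.58 OPEN


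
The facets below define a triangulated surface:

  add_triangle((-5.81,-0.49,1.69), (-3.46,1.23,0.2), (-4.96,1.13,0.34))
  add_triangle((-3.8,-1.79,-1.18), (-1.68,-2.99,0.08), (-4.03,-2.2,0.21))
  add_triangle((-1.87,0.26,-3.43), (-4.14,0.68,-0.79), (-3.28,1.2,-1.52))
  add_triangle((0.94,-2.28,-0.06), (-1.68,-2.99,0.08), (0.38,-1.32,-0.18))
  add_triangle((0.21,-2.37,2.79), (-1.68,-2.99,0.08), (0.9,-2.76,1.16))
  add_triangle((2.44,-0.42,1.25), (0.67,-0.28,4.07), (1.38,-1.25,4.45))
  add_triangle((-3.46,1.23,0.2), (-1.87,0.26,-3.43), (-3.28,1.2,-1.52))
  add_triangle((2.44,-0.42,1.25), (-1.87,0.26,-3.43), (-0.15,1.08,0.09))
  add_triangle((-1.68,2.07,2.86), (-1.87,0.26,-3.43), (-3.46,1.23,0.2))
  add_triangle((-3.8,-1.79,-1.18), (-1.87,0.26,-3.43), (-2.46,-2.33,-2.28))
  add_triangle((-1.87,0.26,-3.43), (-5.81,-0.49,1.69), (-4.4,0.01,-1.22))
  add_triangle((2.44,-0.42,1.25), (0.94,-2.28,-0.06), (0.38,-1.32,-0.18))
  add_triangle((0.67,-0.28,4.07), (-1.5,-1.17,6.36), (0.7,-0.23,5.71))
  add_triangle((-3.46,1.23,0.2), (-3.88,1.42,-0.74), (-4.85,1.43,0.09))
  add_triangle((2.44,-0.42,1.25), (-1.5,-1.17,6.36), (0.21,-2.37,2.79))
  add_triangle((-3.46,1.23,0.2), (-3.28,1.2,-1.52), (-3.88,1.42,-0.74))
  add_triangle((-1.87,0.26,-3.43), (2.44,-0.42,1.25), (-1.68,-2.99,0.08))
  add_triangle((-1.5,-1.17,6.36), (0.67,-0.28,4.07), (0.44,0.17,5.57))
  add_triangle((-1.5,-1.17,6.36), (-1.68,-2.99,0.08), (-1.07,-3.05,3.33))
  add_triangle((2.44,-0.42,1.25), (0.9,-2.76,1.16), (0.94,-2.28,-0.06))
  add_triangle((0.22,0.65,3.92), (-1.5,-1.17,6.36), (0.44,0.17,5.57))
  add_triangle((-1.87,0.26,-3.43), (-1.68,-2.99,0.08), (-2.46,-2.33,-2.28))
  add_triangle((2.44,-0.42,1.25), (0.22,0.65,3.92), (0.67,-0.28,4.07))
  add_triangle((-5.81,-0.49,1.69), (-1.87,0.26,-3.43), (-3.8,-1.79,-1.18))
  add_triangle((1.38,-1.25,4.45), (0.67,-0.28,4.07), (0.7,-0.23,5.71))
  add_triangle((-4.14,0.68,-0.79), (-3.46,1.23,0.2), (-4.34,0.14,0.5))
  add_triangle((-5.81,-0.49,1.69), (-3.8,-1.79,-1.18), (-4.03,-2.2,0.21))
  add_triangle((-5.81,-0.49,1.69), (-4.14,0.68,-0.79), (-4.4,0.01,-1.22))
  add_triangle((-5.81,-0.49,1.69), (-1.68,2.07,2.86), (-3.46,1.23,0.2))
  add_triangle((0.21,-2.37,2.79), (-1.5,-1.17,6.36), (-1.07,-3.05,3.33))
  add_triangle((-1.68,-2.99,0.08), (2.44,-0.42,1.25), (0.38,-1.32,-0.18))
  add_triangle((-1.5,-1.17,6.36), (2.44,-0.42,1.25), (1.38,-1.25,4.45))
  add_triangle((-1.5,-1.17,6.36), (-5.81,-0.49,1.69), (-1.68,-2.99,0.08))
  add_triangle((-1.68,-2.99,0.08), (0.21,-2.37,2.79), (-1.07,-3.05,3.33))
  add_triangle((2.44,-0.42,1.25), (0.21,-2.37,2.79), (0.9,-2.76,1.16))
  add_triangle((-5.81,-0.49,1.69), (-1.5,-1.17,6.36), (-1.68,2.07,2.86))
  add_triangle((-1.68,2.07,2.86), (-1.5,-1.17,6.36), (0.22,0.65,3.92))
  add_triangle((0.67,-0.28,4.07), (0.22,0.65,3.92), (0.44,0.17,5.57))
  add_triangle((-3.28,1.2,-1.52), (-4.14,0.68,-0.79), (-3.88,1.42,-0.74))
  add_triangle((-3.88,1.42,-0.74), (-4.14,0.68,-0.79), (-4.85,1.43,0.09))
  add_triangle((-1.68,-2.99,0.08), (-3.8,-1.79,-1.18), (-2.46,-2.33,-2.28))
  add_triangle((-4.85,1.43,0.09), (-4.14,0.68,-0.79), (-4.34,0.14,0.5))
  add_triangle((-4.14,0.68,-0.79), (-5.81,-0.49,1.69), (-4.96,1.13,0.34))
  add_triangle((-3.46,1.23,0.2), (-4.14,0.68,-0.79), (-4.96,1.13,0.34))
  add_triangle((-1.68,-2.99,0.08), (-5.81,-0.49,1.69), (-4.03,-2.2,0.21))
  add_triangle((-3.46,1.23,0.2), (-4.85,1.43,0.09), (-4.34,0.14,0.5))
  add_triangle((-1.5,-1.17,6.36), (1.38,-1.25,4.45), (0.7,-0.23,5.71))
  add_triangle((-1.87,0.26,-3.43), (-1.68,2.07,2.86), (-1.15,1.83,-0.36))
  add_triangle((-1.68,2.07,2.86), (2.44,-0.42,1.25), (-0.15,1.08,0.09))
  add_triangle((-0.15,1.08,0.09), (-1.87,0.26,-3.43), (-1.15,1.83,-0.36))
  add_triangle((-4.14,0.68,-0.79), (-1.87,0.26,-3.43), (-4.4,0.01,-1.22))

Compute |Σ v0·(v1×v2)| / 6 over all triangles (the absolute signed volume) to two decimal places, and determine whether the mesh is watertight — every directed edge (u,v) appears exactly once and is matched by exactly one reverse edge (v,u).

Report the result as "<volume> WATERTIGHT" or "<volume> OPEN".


Per-triangle v0·(v1×v2)/6:
  t1: +0.4160
  t2: +1.9200
  t3: +1.4313
  t4: +0.1707
  t5: +2.4955
  t6: +1.2838
  t7: -0.4684
  t8: +1.0556
  t9: +2.3600
  t10: +3.2090
  t11: +0.4553
  t12: +0.0464
  t13: -0.4005
  t14: +0.1680
  t15: +5.2077
  t16: -0.0212
  t17: +3.3202
  t18: +1.1927
  t19: +3.3941
  t20: +1.1758
  t21: +1.0994
  t22: -0.3902
  t23: +1.2975
  t24: +6.5792
  t25: +0.0821
  t26: -0.9464
  t27: +2.7471
  t28: +1.7554
  t29: +5.2215
  t30: +2.8028
  t31: -0.9796
  t32: -0.7611
  t33: +16.7512
  t34: +1.6209
  t35: +2.1784
  t36: +15.0826
  t37: +4.6110
  t38: +0.1379
  t39: +0.4831
  t40: +0.5483
  t41: +2.5574
  t42: +0.9818
  t43: +1.8910
  t44: +0.4002
  t45: +1.9179
  t46: +0.1962
  t47: +3.0487
  t48: +2.0914
  t49: +1.4742
  t50: +0.3874
  t51: +1.4989
Σ = +104.7782 → |volume| = 104.78

Directed edges: 153 total; 9 unmatched, e.g. (0.94,-2.28,-0.06)→(-1.68,-2.99,0.08) → open.

104.78 OPEN
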